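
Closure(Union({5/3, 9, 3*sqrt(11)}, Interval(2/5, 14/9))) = Union({5/3, 9, 3*sqrt(11)}, Interval(2/5, 14/9))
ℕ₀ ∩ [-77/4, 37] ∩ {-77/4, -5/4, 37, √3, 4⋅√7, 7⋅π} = {37}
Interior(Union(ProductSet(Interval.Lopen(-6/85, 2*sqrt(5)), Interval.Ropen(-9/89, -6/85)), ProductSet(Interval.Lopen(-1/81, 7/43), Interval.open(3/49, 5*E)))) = Union(ProductSet(Interval.open(-6/85, 2*sqrt(5)), Interval.open(-9/89, -6/85)), ProductSet(Interval.open(-1/81, 7/43), Interval.open(3/49, 5*E)))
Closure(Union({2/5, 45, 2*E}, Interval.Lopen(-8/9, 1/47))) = Union({2/5, 45, 2*E}, Interval(-8/9, 1/47))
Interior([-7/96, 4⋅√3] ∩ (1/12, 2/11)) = (1/12, 2/11)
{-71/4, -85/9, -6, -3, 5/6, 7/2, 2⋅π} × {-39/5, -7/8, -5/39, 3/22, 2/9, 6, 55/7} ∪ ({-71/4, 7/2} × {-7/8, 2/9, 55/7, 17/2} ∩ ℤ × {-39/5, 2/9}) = {-71/4, -85/9, -6, -3, 5/6, 7/2, 2⋅π} × {-39/5, -7/8, -5/39, 3/22, 2/9, 6, 55/7}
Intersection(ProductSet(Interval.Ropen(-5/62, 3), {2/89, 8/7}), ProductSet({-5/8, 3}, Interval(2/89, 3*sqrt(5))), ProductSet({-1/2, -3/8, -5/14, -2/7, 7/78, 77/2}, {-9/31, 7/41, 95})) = EmptySet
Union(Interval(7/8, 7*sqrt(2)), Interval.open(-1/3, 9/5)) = Interval.Lopen(-1/3, 7*sqrt(2))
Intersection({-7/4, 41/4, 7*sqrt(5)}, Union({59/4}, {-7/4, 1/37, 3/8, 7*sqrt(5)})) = {-7/4, 7*sqrt(5)}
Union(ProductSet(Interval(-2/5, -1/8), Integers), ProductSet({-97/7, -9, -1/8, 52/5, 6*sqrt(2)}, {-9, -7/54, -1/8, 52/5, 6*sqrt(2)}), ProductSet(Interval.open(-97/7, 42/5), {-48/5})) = Union(ProductSet({-97/7, -9, -1/8, 52/5, 6*sqrt(2)}, {-9, -7/54, -1/8, 52/5, 6*sqrt(2)}), ProductSet(Interval.open(-97/7, 42/5), {-48/5}), ProductSet(Interval(-2/5, -1/8), Integers))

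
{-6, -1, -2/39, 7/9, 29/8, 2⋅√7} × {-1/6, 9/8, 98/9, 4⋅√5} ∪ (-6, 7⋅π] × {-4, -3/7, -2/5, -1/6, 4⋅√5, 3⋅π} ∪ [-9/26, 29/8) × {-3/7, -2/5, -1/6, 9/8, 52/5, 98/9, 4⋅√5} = ([-9/26, 29/8) × {-3/7, -2/5, -1/6, 9/8, 52/5, 98/9, 4⋅√5}) ∪ ({-6, -1, -2/39, 7/9, 29/8, 2⋅√7} × {-1/6, 9/8, 98/9, 4⋅√5}) ∪ ((-6, 7⋅π] × {-4, -3/7, -2/5, -1/6, 4⋅√5, 3⋅π})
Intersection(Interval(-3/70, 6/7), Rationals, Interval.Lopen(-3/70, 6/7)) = Intersection(Interval.Lopen(-3/70, 6/7), Rationals)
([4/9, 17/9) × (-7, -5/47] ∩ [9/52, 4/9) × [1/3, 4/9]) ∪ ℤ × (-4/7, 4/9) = ℤ × (-4/7, 4/9)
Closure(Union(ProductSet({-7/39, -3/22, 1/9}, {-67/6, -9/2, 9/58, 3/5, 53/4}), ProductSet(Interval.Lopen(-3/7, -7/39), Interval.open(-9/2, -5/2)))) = Union(ProductSet({-3/7, -7/39}, Interval(-9/2, -5/2)), ProductSet({-7/39, -3/22, 1/9}, {-67/6, -9/2, 9/58, 3/5, 53/4}), ProductSet(Interval(-3/7, -7/39), {-9/2, -5/2}), ProductSet(Interval.Lopen(-3/7, -7/39), Interval.open(-9/2, -5/2)))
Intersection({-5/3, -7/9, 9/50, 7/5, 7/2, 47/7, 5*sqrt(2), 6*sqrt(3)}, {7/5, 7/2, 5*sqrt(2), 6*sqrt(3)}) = {7/5, 7/2, 5*sqrt(2), 6*sqrt(3)}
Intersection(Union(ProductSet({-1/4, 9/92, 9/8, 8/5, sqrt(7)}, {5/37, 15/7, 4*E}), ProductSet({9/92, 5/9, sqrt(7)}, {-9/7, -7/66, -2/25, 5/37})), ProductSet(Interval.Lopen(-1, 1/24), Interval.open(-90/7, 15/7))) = ProductSet({-1/4}, {5/37})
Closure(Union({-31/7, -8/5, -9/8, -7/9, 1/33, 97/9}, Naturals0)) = Union({-31/7, -8/5, -9/8, -7/9, 1/33, 97/9}, Naturals0)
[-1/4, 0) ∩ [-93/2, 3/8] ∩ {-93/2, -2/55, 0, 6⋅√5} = {-2/55}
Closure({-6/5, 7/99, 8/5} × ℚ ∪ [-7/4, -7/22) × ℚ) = ([-7/4, -7/22] ∪ {7/99, 8/5}) × ℝ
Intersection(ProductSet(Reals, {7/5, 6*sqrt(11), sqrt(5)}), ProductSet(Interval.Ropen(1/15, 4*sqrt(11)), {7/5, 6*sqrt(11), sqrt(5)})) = ProductSet(Interval.Ropen(1/15, 4*sqrt(11)), {7/5, 6*sqrt(11), sqrt(5)})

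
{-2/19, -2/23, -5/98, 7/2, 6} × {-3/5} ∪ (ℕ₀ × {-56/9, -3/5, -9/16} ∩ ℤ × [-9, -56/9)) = {-2/19, -2/23, -5/98, 7/2, 6} × {-3/5}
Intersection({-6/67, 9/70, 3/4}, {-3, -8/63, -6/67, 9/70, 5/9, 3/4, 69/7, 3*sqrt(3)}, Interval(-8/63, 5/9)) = {-6/67, 9/70}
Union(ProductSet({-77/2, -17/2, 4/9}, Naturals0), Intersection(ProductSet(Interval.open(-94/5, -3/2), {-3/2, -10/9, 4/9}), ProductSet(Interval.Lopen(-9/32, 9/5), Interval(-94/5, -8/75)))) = ProductSet({-77/2, -17/2, 4/9}, Naturals0)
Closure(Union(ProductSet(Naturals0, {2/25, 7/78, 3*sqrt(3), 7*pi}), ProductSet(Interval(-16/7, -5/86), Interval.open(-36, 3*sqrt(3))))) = Union(ProductSet(Interval(-16/7, -5/86), Interval(-36, 3*sqrt(3))), ProductSet(Naturals0, {2/25, 7/78, 3*sqrt(3), 7*pi}))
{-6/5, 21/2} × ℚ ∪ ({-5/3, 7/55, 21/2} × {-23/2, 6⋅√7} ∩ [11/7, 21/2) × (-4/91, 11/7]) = {-6/5, 21/2} × ℚ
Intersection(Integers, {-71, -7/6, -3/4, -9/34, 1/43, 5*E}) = {-71}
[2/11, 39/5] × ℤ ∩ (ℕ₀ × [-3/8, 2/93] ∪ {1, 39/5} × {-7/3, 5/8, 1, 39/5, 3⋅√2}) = ({1, 39/5} × {1}) ∪ ({1, 2, …, 7} × {0})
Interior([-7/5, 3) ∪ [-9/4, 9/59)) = (-9/4, 3)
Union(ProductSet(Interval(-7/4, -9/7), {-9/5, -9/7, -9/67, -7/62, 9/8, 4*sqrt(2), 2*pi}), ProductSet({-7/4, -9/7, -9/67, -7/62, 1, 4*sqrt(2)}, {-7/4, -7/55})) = Union(ProductSet({-7/4, -9/7, -9/67, -7/62, 1, 4*sqrt(2)}, {-7/4, -7/55}), ProductSet(Interval(-7/4, -9/7), {-9/5, -9/7, -9/67, -7/62, 9/8, 4*sqrt(2), 2*pi}))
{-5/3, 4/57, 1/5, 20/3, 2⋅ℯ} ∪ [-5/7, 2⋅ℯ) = {-5/3, 20/3} ∪ [-5/7, 2⋅ℯ]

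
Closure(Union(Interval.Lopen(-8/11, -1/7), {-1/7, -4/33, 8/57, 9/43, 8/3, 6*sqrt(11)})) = Union({-4/33, 8/57, 9/43, 8/3, 6*sqrt(11)}, Interval(-8/11, -1/7))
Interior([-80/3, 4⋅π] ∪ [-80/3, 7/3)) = (-80/3, 4⋅π)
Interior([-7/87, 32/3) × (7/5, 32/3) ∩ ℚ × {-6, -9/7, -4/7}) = ∅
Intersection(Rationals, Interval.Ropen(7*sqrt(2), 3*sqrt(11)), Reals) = Intersection(Interval.Ropen(7*sqrt(2), 3*sqrt(11)), Rationals)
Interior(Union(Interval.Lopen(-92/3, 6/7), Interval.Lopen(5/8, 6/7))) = Interval.open(-92/3, 6/7)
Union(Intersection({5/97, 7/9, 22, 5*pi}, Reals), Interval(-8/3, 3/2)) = Union({22, 5*pi}, Interval(-8/3, 3/2))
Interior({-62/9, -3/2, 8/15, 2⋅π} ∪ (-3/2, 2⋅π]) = (-3/2, 2⋅π)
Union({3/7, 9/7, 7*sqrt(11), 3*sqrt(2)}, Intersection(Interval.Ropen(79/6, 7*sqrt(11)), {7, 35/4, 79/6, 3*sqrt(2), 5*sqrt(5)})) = {3/7, 9/7, 79/6, 7*sqrt(11), 3*sqrt(2)}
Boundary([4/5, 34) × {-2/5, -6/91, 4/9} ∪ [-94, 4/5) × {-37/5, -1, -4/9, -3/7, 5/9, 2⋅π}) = ([4/5, 34] × {-2/5, -6/91, 4/9}) ∪ ([-94, 4/5] × {-37/5, -1, -4/9, -3/7, 5/9, 2⋅π})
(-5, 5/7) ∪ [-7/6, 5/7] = (-5, 5/7]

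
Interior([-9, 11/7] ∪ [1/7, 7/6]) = (-9, 11/7)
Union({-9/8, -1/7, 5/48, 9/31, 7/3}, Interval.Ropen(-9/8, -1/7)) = Union({5/48, 9/31, 7/3}, Interval(-9/8, -1/7))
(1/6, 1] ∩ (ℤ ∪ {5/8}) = {5/8} ∪ {1}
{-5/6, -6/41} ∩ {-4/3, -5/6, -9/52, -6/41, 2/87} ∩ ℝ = {-5/6, -6/41}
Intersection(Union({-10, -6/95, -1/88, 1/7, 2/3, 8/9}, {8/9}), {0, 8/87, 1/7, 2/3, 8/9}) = {1/7, 2/3, 8/9}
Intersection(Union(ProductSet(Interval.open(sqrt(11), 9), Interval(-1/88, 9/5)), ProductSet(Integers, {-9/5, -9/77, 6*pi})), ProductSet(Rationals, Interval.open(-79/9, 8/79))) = Union(ProductSet(Integers, {-9/5, -9/77}), ProductSet(Intersection(Interval.open(sqrt(11), 9), Rationals), Interval.Ropen(-1/88, 8/79)))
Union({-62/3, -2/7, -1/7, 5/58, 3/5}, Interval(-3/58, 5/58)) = Union({-62/3, -2/7, -1/7, 3/5}, Interval(-3/58, 5/58))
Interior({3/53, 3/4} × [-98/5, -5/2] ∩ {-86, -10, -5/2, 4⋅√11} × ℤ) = ∅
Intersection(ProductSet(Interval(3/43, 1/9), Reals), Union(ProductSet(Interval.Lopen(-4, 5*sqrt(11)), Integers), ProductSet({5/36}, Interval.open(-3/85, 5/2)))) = ProductSet(Interval(3/43, 1/9), Integers)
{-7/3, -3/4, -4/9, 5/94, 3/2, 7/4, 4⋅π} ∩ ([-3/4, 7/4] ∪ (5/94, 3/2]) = {-3/4, -4/9, 5/94, 3/2, 7/4}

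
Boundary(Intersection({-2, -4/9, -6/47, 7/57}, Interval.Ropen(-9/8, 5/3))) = {-4/9, -6/47, 7/57}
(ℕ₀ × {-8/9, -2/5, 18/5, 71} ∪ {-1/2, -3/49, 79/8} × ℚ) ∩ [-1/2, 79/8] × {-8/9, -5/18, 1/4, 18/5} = ({0, 1, …, 9} × {-8/9, 18/5}) ∪ ({-1/2, -3/49, 79/8} × {-8/9, -5/18, 1/4, 18/5})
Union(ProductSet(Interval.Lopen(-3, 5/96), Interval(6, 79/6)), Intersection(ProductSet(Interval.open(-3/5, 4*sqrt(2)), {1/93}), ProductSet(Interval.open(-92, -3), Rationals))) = ProductSet(Interval.Lopen(-3, 5/96), Interval(6, 79/6))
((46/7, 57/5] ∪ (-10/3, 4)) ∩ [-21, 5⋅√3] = (-10/3, 4) ∪ (46/7, 5⋅√3]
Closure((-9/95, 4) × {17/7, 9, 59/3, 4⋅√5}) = [-9/95, 4] × {17/7, 9, 59/3, 4⋅√5}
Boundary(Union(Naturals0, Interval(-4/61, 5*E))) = Union(Complement(Naturals0, Interval.open(-4/61, 5*E)), {-4/61, 5*E})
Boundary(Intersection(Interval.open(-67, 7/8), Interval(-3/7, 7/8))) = {-3/7, 7/8}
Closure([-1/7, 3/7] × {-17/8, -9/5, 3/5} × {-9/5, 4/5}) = [-1/7, 3/7] × {-17/8, -9/5, 3/5} × {-9/5, 4/5}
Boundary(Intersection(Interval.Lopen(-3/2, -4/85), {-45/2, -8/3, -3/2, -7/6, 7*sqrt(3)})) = {-7/6}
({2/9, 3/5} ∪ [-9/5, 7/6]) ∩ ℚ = ℚ ∩ [-9/5, 7/6]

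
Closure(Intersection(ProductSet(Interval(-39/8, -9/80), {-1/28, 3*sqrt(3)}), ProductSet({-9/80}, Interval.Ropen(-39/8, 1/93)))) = ProductSet({-9/80}, {-1/28})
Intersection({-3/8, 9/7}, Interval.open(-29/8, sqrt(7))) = {-3/8, 9/7}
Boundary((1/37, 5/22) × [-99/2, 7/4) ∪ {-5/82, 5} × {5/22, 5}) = ({-5/82, 5} × {5/22, 5}) ∪ ({1/37, 5/22} × [-99/2, 7/4]) ∪ ([1/37, 5/22] × {-99/2, 7/4})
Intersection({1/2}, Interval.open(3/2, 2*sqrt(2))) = EmptySet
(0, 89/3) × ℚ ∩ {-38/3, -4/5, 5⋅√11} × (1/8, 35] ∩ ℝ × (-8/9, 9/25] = {5⋅√11} × (ℚ ∩ (1/8, 9/25])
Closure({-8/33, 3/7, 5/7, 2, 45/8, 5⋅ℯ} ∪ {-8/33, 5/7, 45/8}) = {-8/33, 3/7, 5/7, 2, 45/8, 5⋅ℯ}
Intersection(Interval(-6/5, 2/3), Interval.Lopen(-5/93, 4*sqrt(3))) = Interval.Lopen(-5/93, 2/3)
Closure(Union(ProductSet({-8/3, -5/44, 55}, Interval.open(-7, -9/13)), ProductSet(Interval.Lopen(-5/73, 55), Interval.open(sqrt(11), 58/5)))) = Union(ProductSet({-5/73, 55}, Interval(sqrt(11), 58/5)), ProductSet({-8/3, -5/44, 55}, Interval(-7, -9/13)), ProductSet(Interval(-5/73, 55), {58/5, sqrt(11)}), ProductSet(Interval.Lopen(-5/73, 55), Interval.open(sqrt(11), 58/5)))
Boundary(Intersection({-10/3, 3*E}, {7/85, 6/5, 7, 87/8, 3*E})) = {3*E}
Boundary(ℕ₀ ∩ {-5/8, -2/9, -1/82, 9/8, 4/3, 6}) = {6}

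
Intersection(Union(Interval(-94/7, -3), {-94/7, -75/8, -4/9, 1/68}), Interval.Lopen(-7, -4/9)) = Union({-4/9}, Interval.Lopen(-7, -3))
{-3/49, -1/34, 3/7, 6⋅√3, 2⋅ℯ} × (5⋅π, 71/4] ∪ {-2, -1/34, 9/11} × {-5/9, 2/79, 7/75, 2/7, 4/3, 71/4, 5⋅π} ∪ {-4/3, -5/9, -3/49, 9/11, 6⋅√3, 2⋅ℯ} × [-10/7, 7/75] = ({-2, -1/34, 9/11} × {-5/9, 2/79, 7/75, 2/7, 4/3, 71/4, 5⋅π}) ∪ ({-4/3, -5/9, -3/49, 9/11, 6⋅√3, 2⋅ℯ} × [-10/7, 7/75]) ∪ ({-3/49, -1/34, 3/7, 6⋅√3, 2⋅ℯ} × (5⋅π, 71/4])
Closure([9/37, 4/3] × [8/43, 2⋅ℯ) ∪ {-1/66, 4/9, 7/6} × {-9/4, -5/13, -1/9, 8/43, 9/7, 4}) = ({-1/66, 4/9, 7/6} × {-9/4, -5/13, -1/9, 8/43, 9/7, 4}) ∪ ([9/37, 4/3] × [8/43, 2⋅ℯ])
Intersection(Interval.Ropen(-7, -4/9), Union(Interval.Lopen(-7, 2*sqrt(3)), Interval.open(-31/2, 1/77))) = Interval.Ropen(-7, -4/9)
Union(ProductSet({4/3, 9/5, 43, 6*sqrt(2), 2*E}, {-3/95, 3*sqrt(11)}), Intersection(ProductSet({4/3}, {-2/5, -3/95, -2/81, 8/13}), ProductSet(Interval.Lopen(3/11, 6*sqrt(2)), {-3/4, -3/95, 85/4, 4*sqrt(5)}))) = ProductSet({4/3, 9/5, 43, 6*sqrt(2), 2*E}, {-3/95, 3*sqrt(11)})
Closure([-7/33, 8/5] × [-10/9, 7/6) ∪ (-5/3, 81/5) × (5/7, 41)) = ([-5/3, 81/5] × {41}) ∪ ({-5/3, 81/5} × [5/7, 41]) ∪ ((-5/3, 81/5) × (5/7, 41)) ∪ ([-7/33, 8/5] × [-10/9, 7/6)) ∪ (([-5/3, -7/33] ∪ [8/5, 81/5]) × {5/7, 41})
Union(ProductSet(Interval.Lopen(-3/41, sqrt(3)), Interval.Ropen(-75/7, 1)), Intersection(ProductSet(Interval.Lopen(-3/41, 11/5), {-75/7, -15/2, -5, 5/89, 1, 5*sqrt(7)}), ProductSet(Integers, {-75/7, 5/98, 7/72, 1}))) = Union(ProductSet(Interval.Lopen(-3/41, sqrt(3)), Interval.Ropen(-75/7, 1)), ProductSet(Range(0, 3, 1), {-75/7, 1}))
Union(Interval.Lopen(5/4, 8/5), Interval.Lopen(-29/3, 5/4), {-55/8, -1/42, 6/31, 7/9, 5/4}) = Interval.Lopen(-29/3, 8/5)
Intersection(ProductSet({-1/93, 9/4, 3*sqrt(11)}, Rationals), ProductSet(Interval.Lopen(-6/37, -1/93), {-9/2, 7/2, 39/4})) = ProductSet({-1/93}, {-9/2, 7/2, 39/4})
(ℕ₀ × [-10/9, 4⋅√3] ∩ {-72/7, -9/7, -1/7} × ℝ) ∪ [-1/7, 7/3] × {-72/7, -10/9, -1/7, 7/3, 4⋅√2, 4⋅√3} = [-1/7, 7/3] × {-72/7, -10/9, -1/7, 7/3, 4⋅√2, 4⋅√3}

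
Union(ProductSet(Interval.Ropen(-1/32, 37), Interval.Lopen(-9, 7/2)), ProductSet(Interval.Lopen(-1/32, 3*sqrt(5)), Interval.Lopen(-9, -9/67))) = ProductSet(Interval.Ropen(-1/32, 37), Interval.Lopen(-9, 7/2))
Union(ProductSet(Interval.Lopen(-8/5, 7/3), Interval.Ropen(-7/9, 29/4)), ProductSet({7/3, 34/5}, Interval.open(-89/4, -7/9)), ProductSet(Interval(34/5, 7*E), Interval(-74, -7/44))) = Union(ProductSet({7/3, 34/5}, Interval.open(-89/4, -7/9)), ProductSet(Interval.Lopen(-8/5, 7/3), Interval.Ropen(-7/9, 29/4)), ProductSet(Interval(34/5, 7*E), Interval(-74, -7/44)))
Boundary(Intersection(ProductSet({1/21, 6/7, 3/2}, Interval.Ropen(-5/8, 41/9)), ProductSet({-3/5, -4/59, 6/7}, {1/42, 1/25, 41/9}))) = ProductSet({6/7}, {1/42, 1/25})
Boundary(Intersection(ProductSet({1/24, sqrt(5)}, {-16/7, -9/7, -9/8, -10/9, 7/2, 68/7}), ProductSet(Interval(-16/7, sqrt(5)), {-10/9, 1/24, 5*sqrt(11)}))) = ProductSet({1/24, sqrt(5)}, {-10/9})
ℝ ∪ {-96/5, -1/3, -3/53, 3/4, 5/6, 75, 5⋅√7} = ℝ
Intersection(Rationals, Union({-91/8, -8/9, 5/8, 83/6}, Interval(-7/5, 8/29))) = Union({-91/8, 5/8, 83/6}, Intersection(Interval(-7/5, 8/29), Rationals))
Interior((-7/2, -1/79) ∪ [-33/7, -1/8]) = (-33/7, -1/79)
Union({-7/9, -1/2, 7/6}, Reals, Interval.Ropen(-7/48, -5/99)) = Interval(-oo, oo)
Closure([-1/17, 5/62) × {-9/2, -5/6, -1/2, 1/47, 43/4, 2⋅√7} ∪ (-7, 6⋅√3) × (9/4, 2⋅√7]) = ({-7, 6⋅√3} × [9/4, 2⋅√7]) ∪ ([-7, 6⋅√3] × {9/4, 2⋅√7}) ∪ ([-1/17, 5/62] × {-9/2, -5/6, -1/2, 1/47, 43/4, 2⋅√7}) ∪ ((-7, 6⋅√3) × (9/4, 2⋅√7])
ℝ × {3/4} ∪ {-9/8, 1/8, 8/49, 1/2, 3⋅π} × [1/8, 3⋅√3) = (ℝ × {3/4}) ∪ ({-9/8, 1/8, 8/49, 1/2, 3⋅π} × [1/8, 3⋅√3))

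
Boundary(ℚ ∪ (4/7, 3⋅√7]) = (-∞, 4/7] ∪ [3⋅√7, ∞)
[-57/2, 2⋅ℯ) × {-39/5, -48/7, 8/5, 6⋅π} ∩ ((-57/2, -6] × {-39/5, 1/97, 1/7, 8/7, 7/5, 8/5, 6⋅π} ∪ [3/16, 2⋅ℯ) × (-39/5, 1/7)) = ([3/16, 2⋅ℯ) × {-48/7}) ∪ ((-57/2, -6] × {-39/5, 8/5, 6⋅π})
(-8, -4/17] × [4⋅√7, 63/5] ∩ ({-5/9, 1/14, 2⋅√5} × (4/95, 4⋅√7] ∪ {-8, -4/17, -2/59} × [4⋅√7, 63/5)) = ({-5/9} × {4⋅√7}) ∪ ({-4/17} × [4⋅√7, 63/5))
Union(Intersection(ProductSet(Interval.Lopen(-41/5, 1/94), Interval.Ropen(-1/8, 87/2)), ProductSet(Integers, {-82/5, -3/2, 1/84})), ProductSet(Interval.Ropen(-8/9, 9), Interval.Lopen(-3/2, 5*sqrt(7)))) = Union(ProductSet(Interval.Ropen(-8/9, 9), Interval.Lopen(-3/2, 5*sqrt(7))), ProductSet(Range(-8, 1, 1), {1/84}))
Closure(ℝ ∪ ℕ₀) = ℝ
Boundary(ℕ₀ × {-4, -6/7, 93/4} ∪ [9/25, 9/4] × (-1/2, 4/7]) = (ℕ₀ × {-4, -6/7, 93/4}) ∪ ({9/25, 9/4} × [-1/2, 4/7]) ∪ ([9/25, 9/4] × {-1/2, 4/7})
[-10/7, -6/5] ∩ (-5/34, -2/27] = ∅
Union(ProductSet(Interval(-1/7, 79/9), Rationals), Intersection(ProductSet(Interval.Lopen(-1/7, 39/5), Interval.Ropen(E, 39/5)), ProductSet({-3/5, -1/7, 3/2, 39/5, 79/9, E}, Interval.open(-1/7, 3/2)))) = ProductSet(Interval(-1/7, 79/9), Rationals)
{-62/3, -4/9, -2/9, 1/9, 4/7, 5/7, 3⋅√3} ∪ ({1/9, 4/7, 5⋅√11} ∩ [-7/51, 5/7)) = {-62/3, -4/9, -2/9, 1/9, 4/7, 5/7, 3⋅√3}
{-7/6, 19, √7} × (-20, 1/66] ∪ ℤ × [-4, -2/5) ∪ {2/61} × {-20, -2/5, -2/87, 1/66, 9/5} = (ℤ × [-4, -2/5)) ∪ ({2/61} × {-20, -2/5, -2/87, 1/66, 9/5}) ∪ ({-7/6, 19, √7} × (-20, 1/66])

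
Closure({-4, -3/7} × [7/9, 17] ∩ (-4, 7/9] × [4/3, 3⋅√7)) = {-3/7} × [4/3, 3⋅√7]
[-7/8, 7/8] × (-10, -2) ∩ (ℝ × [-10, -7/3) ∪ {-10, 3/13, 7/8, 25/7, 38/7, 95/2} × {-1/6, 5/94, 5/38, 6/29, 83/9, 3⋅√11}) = [-7/8, 7/8] × (-10, -7/3)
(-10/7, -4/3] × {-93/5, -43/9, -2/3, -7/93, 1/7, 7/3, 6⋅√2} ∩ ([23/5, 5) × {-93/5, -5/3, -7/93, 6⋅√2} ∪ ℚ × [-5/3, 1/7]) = (ℚ ∩ (-10/7, -4/3]) × {-2/3, -7/93, 1/7}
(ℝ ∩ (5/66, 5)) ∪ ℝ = (-∞, ∞)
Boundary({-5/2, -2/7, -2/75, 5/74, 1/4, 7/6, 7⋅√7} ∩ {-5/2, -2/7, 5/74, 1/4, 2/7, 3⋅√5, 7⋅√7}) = {-5/2, -2/7, 5/74, 1/4, 7⋅√7}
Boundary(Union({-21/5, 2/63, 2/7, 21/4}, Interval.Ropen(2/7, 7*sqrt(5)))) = {-21/5, 2/63, 2/7, 7*sqrt(5)}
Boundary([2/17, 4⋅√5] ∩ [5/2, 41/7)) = {5/2, 41/7}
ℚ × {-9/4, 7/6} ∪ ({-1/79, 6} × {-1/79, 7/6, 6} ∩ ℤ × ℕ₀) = ({6} × {6}) ∪ (ℚ × {-9/4, 7/6})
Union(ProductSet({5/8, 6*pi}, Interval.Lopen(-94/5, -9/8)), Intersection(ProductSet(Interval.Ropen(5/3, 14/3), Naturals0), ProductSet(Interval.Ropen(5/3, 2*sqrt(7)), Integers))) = Union(ProductSet({5/8, 6*pi}, Interval.Lopen(-94/5, -9/8)), ProductSet(Interval.Ropen(5/3, 14/3), Naturals0))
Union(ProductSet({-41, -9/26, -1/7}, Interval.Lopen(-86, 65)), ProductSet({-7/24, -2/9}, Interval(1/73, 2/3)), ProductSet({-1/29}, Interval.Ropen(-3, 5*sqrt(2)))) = Union(ProductSet({-1/29}, Interval.Ropen(-3, 5*sqrt(2))), ProductSet({-7/24, -2/9}, Interval(1/73, 2/3)), ProductSet({-41, -9/26, -1/7}, Interval.Lopen(-86, 65)))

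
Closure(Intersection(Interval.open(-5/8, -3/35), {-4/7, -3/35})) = {-4/7}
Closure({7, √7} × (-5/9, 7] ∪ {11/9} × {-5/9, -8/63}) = ({11/9} × {-5/9, -8/63}) ∪ ({7, √7} × [-5/9, 7])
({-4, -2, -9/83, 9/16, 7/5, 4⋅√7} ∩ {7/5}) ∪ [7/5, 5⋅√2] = [7/5, 5⋅√2]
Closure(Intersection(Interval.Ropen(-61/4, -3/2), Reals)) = Interval(-61/4, -3/2)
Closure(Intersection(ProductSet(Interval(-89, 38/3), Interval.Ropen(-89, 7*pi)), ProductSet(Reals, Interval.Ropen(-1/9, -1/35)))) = ProductSet(Interval(-89, 38/3), Interval(-1/9, -1/35))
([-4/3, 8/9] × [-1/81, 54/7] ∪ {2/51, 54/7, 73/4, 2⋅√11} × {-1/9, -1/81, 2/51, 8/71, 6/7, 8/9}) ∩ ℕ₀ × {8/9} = {0} × {8/9}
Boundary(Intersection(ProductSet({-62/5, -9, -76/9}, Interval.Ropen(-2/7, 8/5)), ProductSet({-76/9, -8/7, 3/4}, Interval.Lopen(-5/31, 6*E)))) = ProductSet({-76/9}, Interval(-5/31, 8/5))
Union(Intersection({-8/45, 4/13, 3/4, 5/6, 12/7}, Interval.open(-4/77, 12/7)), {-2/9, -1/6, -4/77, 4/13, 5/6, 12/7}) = {-2/9, -1/6, -4/77, 4/13, 3/4, 5/6, 12/7}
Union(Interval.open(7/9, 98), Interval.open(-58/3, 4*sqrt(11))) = Interval.open(-58/3, 98)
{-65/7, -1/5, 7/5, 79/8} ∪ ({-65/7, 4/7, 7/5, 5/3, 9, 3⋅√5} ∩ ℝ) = {-65/7, -1/5, 4/7, 7/5, 5/3, 9, 79/8, 3⋅√5}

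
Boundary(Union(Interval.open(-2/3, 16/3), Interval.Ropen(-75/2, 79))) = {-75/2, 79}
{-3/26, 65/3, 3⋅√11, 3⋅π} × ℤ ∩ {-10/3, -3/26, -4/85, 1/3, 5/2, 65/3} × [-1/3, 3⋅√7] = {-3/26, 65/3} × {0, 1, …, 7}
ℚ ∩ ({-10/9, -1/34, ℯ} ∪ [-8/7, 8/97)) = ℚ ∩ [-8/7, 8/97)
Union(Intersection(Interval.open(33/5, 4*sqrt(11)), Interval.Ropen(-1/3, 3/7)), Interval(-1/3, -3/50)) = Interval(-1/3, -3/50)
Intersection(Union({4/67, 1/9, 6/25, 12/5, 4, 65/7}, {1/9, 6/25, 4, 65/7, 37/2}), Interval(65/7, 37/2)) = {65/7, 37/2}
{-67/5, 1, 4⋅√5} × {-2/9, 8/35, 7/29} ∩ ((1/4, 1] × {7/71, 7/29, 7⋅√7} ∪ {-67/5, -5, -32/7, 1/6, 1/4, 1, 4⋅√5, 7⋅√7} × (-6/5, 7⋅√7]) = {-67/5, 1, 4⋅√5} × {-2/9, 8/35, 7/29}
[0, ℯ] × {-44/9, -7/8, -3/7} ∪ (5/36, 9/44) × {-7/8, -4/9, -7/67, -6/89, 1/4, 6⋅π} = ([0, ℯ] × {-44/9, -7/8, -3/7}) ∪ ((5/36, 9/44) × {-7/8, -4/9, -7/67, -6/89, 1/4, 6⋅π})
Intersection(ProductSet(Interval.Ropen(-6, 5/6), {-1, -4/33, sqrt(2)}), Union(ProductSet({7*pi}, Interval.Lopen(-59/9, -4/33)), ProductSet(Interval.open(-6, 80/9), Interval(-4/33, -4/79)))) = ProductSet(Interval.open(-6, 5/6), {-4/33})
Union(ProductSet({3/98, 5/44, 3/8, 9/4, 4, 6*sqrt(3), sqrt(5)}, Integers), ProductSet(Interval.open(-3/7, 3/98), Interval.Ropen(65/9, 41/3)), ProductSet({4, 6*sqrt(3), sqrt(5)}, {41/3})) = Union(ProductSet({4, 6*sqrt(3), sqrt(5)}, {41/3}), ProductSet({3/98, 5/44, 3/8, 9/4, 4, 6*sqrt(3), sqrt(5)}, Integers), ProductSet(Interval.open(-3/7, 3/98), Interval.Ropen(65/9, 41/3)))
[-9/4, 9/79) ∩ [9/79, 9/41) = ∅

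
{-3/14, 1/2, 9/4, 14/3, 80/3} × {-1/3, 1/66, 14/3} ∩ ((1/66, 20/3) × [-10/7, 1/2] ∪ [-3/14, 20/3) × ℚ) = {-3/14, 1/2, 9/4, 14/3} × {-1/3, 1/66, 14/3}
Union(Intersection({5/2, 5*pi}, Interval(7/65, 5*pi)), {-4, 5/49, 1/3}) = {-4, 5/49, 1/3, 5/2, 5*pi}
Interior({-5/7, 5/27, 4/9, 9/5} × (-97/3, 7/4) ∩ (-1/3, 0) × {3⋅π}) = ∅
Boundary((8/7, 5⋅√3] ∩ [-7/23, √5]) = {8/7, √5}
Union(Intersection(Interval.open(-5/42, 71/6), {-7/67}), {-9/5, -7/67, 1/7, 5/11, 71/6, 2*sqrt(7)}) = {-9/5, -7/67, 1/7, 5/11, 71/6, 2*sqrt(7)}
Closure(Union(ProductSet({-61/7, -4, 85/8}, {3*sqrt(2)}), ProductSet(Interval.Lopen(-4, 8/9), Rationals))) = Union(ProductSet({-61/7, -4, 85/8}, {3*sqrt(2)}), ProductSet(Interval(-4, 8/9), Reals))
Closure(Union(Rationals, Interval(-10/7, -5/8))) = Union(Interval(-oo, oo), Rationals)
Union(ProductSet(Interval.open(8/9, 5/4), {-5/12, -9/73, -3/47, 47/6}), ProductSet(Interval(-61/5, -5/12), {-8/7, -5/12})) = Union(ProductSet(Interval(-61/5, -5/12), {-8/7, -5/12}), ProductSet(Interval.open(8/9, 5/4), {-5/12, -9/73, -3/47, 47/6}))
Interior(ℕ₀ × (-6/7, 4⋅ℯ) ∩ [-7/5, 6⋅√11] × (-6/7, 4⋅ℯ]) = ∅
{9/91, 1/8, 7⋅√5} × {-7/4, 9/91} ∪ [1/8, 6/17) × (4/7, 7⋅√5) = ({9/91, 1/8, 7⋅√5} × {-7/4, 9/91}) ∪ ([1/8, 6/17) × (4/7, 7⋅√5))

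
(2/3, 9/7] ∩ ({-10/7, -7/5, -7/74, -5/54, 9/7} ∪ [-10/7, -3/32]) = {9/7}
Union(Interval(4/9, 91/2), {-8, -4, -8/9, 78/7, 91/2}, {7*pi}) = Union({-8, -4, -8/9}, Interval(4/9, 91/2))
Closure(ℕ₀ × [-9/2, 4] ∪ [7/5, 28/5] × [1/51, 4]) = (ℕ₀ × ([-9/2, 1/51] ∪ {4})) ∪ ([7/5, 28/5] × [1/51, 4]) ∪ ((ℕ₀ ∪ (ℕ₀ \ (7/5, 28/5))) × [-9/2, 4])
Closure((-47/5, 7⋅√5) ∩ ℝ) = [-47/5, 7⋅√5]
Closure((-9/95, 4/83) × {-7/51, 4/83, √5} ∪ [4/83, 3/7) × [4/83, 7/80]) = ([4/83, 3/7] × [4/83, 7/80]) ∪ ([-9/95, 4/83] × {-7/51, 4/83, √5})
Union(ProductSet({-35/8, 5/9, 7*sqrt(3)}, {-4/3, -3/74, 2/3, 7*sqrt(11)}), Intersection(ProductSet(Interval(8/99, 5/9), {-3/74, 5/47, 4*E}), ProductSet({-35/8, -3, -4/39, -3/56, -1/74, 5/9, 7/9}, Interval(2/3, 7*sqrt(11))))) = Union(ProductSet({5/9}, {4*E}), ProductSet({-35/8, 5/9, 7*sqrt(3)}, {-4/3, -3/74, 2/3, 7*sqrt(11)}))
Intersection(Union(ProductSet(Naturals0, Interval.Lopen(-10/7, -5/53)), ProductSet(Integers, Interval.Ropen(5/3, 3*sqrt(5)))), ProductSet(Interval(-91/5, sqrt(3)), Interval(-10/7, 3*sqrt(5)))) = Union(ProductSet(Range(-18, 2, 1), Interval.Ropen(5/3, 3*sqrt(5))), ProductSet(Range(0, 2, 1), Interval.Lopen(-10/7, -5/53)))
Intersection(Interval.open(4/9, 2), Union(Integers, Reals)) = Interval.open(4/9, 2)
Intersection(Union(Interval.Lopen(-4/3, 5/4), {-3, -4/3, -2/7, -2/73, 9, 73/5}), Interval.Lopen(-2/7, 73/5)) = Union({9, 73/5}, Interval.Lopen(-2/7, 5/4))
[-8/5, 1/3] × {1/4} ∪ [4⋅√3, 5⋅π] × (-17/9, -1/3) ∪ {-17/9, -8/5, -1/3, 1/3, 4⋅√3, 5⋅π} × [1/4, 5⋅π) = ([-8/5, 1/3] × {1/4}) ∪ ([4⋅√3, 5⋅π] × (-17/9, -1/3)) ∪ ({-17/9, -8/5, -1/3, 1/3, 4⋅√3, 5⋅π} × [1/4, 5⋅π))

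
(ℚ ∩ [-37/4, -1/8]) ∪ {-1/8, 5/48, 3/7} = {5/48, 3/7} ∪ (ℚ ∩ [-37/4, -1/8])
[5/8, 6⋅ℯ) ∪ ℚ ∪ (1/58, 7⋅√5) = ℚ ∪ [1/58, 6⋅ℯ)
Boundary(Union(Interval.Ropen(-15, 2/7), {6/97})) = {-15, 2/7}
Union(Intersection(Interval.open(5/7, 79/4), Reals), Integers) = Union(Integers, Interval.open(5/7, 79/4))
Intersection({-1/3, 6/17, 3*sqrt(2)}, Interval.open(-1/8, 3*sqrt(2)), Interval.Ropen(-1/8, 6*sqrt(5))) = {6/17}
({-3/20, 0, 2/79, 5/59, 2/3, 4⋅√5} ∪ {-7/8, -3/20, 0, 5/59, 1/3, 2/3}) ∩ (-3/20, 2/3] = {0, 2/79, 5/59, 1/3, 2/3}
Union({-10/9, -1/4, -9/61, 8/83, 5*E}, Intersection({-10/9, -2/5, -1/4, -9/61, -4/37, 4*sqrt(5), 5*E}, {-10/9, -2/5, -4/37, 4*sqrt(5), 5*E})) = {-10/9, -2/5, -1/4, -9/61, -4/37, 8/83, 4*sqrt(5), 5*E}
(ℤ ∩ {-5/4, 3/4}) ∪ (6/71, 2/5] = (6/71, 2/5]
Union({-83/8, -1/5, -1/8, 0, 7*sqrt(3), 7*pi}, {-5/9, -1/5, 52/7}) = {-83/8, -5/9, -1/5, -1/8, 0, 52/7, 7*sqrt(3), 7*pi}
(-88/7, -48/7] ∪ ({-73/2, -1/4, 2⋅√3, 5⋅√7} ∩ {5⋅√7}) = (-88/7, -48/7] ∪ {5⋅√7}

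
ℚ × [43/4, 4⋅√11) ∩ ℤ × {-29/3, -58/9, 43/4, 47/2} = ℤ × {43/4}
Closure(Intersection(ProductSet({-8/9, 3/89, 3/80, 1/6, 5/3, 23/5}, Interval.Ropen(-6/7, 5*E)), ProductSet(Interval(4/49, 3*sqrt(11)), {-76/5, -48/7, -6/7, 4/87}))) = ProductSet({1/6, 5/3, 23/5}, {-6/7, 4/87})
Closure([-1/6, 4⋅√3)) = [-1/6, 4⋅√3]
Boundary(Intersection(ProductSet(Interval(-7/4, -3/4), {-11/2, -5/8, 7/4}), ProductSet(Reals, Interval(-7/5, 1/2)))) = ProductSet(Interval(-7/4, -3/4), {-5/8})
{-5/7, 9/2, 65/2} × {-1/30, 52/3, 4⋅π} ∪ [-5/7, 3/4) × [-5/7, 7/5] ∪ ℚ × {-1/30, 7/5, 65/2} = (ℚ × {-1/30, 7/5, 65/2}) ∪ ({-5/7, 9/2, 65/2} × {-1/30, 52/3, 4⋅π}) ∪ ([-5/7, 3/4) × [-5/7, 7/5])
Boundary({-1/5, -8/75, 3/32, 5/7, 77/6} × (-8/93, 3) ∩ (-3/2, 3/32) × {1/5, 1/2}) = {-1/5, -8/75} × {1/5, 1/2}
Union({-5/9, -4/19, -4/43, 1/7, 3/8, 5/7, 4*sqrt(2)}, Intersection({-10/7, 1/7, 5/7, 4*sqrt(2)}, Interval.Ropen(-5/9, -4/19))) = {-5/9, -4/19, -4/43, 1/7, 3/8, 5/7, 4*sqrt(2)}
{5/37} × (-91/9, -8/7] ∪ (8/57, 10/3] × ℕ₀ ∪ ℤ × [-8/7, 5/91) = (ℤ × [-8/7, 5/91)) ∪ ((8/57, 10/3] × ℕ₀) ∪ ({5/37} × (-91/9, -8/7])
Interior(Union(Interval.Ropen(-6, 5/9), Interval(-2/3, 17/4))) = Interval.open(-6, 17/4)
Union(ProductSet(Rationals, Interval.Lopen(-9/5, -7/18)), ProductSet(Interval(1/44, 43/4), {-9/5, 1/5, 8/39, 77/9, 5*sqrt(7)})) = Union(ProductSet(Interval(1/44, 43/4), {-9/5, 1/5, 8/39, 77/9, 5*sqrt(7)}), ProductSet(Rationals, Interval.Lopen(-9/5, -7/18)))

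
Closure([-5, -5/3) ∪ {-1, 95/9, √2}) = [-5, -5/3] ∪ {-1, 95/9, √2}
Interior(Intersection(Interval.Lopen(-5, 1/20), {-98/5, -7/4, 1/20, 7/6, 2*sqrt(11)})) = EmptySet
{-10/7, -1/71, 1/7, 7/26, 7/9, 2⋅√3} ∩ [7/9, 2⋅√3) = {7/9}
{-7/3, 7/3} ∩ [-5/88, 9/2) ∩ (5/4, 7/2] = {7/3}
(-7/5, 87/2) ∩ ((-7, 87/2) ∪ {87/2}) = (-7/5, 87/2)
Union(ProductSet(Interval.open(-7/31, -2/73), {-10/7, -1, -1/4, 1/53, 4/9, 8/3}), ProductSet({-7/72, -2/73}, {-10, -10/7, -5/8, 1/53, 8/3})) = Union(ProductSet({-7/72, -2/73}, {-10, -10/7, -5/8, 1/53, 8/3}), ProductSet(Interval.open(-7/31, -2/73), {-10/7, -1, -1/4, 1/53, 4/9, 8/3}))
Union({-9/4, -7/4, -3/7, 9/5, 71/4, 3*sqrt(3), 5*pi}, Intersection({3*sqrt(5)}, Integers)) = {-9/4, -7/4, -3/7, 9/5, 71/4, 3*sqrt(3), 5*pi}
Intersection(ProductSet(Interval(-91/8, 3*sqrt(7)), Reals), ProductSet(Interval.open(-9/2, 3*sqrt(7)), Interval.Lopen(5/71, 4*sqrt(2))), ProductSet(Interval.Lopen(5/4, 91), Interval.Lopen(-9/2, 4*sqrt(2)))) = ProductSet(Interval.open(5/4, 3*sqrt(7)), Interval.Lopen(5/71, 4*sqrt(2)))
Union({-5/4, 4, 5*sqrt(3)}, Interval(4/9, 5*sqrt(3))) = Union({-5/4}, Interval(4/9, 5*sqrt(3)))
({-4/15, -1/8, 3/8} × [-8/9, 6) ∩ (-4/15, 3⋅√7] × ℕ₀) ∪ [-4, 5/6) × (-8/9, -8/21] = ({-1/8, 3/8} × {0, 1, …, 5}) ∪ ([-4, 5/6) × (-8/9, -8/21])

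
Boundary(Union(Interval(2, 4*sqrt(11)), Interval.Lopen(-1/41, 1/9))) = {-1/41, 1/9, 2, 4*sqrt(11)}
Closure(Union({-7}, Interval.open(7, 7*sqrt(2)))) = Union({-7}, Interval(7, 7*sqrt(2)))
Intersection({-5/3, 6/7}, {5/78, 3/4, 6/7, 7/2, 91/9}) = {6/7}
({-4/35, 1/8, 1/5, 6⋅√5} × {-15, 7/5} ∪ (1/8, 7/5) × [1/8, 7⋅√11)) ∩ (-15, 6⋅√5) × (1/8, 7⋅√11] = ({-4/35, 1/8, 1/5} × {7/5}) ∪ ((1/8, 7/5) × (1/8, 7⋅√11))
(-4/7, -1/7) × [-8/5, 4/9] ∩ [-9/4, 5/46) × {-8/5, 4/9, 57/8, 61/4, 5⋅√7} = (-4/7, -1/7) × {-8/5, 4/9}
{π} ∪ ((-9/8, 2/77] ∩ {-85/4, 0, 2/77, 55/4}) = {0, 2/77, π}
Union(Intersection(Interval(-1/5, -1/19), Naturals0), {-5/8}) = {-5/8}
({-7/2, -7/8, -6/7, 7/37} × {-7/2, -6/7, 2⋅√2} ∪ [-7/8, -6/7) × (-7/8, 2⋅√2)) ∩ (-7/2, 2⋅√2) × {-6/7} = ([-7/8, -6/7] ∪ {7/37}) × {-6/7}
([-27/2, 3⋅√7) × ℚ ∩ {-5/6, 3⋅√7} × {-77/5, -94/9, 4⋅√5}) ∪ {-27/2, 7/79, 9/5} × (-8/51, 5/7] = ({-5/6} × {-77/5, -94/9}) ∪ ({-27/2, 7/79, 9/5} × (-8/51, 5/7])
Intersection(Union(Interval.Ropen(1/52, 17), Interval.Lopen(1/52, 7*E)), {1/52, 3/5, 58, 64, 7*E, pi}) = {1/52, 3/5, 7*E, pi}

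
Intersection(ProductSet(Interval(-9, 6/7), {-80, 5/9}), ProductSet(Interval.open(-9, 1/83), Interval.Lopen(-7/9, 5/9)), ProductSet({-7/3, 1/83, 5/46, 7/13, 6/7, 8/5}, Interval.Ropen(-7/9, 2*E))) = ProductSet({-7/3}, {5/9})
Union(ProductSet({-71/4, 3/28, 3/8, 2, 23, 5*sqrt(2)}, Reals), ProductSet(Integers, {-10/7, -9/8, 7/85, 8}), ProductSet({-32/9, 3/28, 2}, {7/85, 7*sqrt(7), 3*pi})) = Union(ProductSet({-32/9, 3/28, 2}, {7/85, 7*sqrt(7), 3*pi}), ProductSet({-71/4, 3/28, 3/8, 2, 23, 5*sqrt(2)}, Reals), ProductSet(Integers, {-10/7, -9/8, 7/85, 8}))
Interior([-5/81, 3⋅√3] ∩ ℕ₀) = ∅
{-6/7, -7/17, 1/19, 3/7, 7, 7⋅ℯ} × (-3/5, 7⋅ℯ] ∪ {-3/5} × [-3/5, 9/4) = ({-3/5} × [-3/5, 9/4)) ∪ ({-6/7, -7/17, 1/19, 3/7, 7, 7⋅ℯ} × (-3/5, 7⋅ℯ])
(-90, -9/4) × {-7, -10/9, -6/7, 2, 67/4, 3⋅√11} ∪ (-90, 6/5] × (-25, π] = ((-90, 6/5] × (-25, π]) ∪ ((-90, -9/4) × {-7, -10/9, -6/7, 2, 67/4, 3⋅√11})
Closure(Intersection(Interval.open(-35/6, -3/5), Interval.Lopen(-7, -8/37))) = Interval(-35/6, -3/5)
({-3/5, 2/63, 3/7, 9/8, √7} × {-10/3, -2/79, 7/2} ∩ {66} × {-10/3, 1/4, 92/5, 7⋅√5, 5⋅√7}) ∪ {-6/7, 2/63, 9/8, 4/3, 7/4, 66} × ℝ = {-6/7, 2/63, 9/8, 4/3, 7/4, 66} × ℝ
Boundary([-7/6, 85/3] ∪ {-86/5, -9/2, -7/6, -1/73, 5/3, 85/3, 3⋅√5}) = {-86/5, -9/2, -7/6, 85/3}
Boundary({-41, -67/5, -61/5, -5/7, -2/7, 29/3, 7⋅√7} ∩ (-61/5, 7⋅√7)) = {-5/7, -2/7, 29/3}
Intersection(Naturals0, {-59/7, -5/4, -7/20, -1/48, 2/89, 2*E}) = EmptySet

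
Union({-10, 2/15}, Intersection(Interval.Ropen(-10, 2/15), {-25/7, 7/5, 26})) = {-10, -25/7, 2/15}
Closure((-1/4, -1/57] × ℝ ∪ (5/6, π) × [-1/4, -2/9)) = ([-1/4, -1/57] × ℝ) ∪ ({5/6, π} × [-1/4, -2/9]) ∪ ([5/6, π] × {-1/4, -2/9}) ∪ ((5/6, π) × [-1/4, -2/9))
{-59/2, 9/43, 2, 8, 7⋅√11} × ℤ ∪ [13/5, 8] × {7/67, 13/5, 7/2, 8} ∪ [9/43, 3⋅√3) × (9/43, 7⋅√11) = ([13/5, 8] × {7/67, 13/5, 7/2, 8}) ∪ ({-59/2, 9/43, 2, 8, 7⋅√11} × ℤ) ∪ ([9/43, 3⋅√3) × (9/43, 7⋅√11))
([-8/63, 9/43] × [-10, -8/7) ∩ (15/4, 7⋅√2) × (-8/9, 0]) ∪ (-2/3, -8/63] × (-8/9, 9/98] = (-2/3, -8/63] × (-8/9, 9/98]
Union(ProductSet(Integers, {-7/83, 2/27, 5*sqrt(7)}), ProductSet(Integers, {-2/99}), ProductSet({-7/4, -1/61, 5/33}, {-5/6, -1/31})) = Union(ProductSet({-7/4, -1/61, 5/33}, {-5/6, -1/31}), ProductSet(Integers, {-7/83, -2/99, 2/27, 5*sqrt(7)}))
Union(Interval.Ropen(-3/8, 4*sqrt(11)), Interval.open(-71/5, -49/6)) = Union(Interval.open(-71/5, -49/6), Interval.Ropen(-3/8, 4*sqrt(11)))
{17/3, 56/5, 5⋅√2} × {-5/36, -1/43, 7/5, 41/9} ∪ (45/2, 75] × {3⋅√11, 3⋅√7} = ({17/3, 56/5, 5⋅√2} × {-5/36, -1/43, 7/5, 41/9}) ∪ ((45/2, 75] × {3⋅√11, 3⋅√7})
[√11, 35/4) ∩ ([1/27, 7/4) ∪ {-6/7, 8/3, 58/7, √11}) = {58/7, √11}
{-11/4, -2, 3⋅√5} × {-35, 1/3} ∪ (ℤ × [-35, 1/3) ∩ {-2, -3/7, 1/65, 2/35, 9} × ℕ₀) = ({-2, 9} × {0}) ∪ ({-11/4, -2, 3⋅√5} × {-35, 1/3})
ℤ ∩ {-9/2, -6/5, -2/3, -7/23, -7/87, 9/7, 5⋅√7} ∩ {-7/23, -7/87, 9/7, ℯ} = ∅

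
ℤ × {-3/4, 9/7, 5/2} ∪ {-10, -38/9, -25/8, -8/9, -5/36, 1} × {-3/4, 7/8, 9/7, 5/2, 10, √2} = (ℤ × {-3/4, 9/7, 5/2}) ∪ ({-10, -38/9, -25/8, -8/9, -5/36, 1} × {-3/4, 7/8, 9/7, 5/2, 10, √2})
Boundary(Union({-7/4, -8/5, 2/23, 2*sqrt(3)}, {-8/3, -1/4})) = {-8/3, -7/4, -8/5, -1/4, 2/23, 2*sqrt(3)}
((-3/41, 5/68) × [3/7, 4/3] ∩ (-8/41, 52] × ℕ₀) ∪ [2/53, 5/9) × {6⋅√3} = ((-3/41, 5/68) × {1}) ∪ ([2/53, 5/9) × {6⋅√3})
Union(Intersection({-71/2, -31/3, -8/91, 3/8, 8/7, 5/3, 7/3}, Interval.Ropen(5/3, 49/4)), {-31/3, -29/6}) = {-31/3, -29/6, 5/3, 7/3}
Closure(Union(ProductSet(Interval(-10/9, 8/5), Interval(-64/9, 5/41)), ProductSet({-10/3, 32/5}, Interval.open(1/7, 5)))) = Union(ProductSet({-10/3, 32/5}, Interval(1/7, 5)), ProductSet(Interval(-10/9, 8/5), Interval(-64/9, 5/41)))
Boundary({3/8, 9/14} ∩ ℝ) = {3/8, 9/14}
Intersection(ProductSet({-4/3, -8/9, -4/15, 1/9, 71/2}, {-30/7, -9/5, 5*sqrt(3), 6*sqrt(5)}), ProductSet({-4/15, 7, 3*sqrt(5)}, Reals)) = ProductSet({-4/15}, {-30/7, -9/5, 5*sqrt(3), 6*sqrt(5)})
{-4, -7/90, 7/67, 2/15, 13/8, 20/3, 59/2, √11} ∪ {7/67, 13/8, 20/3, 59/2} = {-4, -7/90, 7/67, 2/15, 13/8, 20/3, 59/2, √11}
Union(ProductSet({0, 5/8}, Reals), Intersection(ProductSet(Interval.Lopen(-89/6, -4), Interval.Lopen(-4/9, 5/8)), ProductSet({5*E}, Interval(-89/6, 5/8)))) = ProductSet({0, 5/8}, Reals)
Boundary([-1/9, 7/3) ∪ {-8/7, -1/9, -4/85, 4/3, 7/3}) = {-8/7, -1/9, 7/3}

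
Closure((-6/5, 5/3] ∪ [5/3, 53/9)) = [-6/5, 53/9]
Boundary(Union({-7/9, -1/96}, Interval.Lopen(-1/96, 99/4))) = {-7/9, -1/96, 99/4}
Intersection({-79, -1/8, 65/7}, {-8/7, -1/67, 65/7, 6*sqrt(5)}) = {65/7}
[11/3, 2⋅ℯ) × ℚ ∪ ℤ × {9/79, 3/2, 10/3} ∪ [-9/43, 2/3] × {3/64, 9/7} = (ℤ × {9/79, 3/2, 10/3}) ∪ ([-9/43, 2/3] × {3/64, 9/7}) ∪ ([11/3, 2⋅ℯ) × ℚ)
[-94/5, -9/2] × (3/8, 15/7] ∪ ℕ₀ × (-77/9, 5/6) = (ℕ₀ × (-77/9, 5/6)) ∪ ([-94/5, -9/2] × (3/8, 15/7])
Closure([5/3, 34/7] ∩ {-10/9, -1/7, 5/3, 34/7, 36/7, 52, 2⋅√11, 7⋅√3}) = {5/3, 34/7}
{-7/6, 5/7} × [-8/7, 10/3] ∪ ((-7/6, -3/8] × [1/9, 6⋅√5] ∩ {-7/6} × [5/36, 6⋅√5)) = {-7/6, 5/7} × [-8/7, 10/3]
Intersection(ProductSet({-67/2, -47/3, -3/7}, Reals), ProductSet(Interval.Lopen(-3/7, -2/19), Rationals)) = EmptySet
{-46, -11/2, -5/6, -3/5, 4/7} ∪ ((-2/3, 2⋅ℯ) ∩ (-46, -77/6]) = {-46, -11/2, -5/6, -3/5, 4/7}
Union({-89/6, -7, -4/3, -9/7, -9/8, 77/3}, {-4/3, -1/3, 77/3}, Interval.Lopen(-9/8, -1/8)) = Union({-89/6, -7, -4/3, -9/7, 77/3}, Interval(-9/8, -1/8))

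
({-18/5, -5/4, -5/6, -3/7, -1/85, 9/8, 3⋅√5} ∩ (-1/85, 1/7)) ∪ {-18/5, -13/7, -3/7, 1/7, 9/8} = {-18/5, -13/7, -3/7, 1/7, 9/8}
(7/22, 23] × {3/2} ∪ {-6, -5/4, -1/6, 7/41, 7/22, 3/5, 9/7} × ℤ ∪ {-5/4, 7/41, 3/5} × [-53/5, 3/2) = ((7/22, 23] × {3/2}) ∪ ({-5/4, 7/41, 3/5} × [-53/5, 3/2)) ∪ ({-6, -5/4, -1/6, 7/41, 7/22, 3/5, 9/7} × ℤ)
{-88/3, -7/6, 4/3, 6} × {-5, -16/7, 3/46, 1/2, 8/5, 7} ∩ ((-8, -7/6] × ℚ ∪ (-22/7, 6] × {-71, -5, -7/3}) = ({-7/6, 4/3, 6} × {-5}) ∪ ({-7/6} × {-5, -16/7, 3/46, 1/2, 8/5, 7})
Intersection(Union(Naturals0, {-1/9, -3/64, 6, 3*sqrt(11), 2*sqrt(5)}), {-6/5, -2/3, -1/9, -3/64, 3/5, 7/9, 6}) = {-1/9, -3/64, 6}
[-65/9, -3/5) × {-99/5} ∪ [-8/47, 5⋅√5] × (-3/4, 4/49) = ([-65/9, -3/5) × {-99/5}) ∪ ([-8/47, 5⋅√5] × (-3/4, 4/49))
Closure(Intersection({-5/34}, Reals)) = {-5/34}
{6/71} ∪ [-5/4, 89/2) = [-5/4, 89/2)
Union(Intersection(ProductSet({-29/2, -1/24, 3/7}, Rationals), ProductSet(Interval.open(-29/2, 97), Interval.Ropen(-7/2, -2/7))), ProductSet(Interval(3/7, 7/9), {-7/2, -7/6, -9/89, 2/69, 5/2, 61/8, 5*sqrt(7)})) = Union(ProductSet({-1/24, 3/7}, Intersection(Interval.Ropen(-7/2, -2/7), Rationals)), ProductSet(Interval(3/7, 7/9), {-7/2, -7/6, -9/89, 2/69, 5/2, 61/8, 5*sqrt(7)}))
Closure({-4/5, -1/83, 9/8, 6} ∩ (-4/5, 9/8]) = {-1/83, 9/8}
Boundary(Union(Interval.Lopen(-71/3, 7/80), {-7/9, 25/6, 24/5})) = {-71/3, 7/80, 25/6, 24/5}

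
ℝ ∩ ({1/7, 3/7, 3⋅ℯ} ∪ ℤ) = ℤ ∪ {1/7, 3/7, 3⋅ℯ}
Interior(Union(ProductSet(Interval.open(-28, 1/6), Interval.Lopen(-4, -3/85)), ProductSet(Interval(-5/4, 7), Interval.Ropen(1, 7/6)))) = Union(ProductSet(Interval.open(-28, 1/6), Interval.open(-4, -3/85)), ProductSet(Interval.open(-5/4, 7), Interval.open(1, 7/6)))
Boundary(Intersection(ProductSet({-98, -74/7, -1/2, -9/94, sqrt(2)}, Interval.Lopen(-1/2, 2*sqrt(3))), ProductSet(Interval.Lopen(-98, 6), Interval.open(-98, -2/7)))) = ProductSet({-74/7, -1/2, -9/94, sqrt(2)}, Interval(-1/2, -2/7))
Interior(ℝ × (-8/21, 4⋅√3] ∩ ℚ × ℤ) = ∅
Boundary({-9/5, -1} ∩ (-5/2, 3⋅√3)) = {-9/5, -1}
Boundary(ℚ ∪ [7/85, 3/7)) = (-∞, 7/85] ∪ [3/7, ∞)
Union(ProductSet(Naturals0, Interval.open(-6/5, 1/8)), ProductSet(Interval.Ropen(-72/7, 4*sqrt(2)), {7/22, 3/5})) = Union(ProductSet(Interval.Ropen(-72/7, 4*sqrt(2)), {7/22, 3/5}), ProductSet(Naturals0, Interval.open(-6/5, 1/8)))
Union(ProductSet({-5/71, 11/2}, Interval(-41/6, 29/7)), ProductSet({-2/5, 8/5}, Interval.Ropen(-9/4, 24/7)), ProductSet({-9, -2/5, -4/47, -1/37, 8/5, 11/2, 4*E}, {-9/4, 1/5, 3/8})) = Union(ProductSet({-2/5, 8/5}, Interval.Ropen(-9/4, 24/7)), ProductSet({-5/71, 11/2}, Interval(-41/6, 29/7)), ProductSet({-9, -2/5, -4/47, -1/37, 8/5, 11/2, 4*E}, {-9/4, 1/5, 3/8}))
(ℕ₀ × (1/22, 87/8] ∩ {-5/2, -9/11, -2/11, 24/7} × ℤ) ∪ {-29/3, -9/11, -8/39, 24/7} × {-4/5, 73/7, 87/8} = {-29/3, -9/11, -8/39, 24/7} × {-4/5, 73/7, 87/8}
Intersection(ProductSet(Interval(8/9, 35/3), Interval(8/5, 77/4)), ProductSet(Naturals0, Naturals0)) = ProductSet(Range(1, 12, 1), Range(2, 20, 1))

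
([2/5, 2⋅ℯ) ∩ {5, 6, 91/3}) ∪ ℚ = ℚ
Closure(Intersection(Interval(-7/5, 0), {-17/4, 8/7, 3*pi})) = EmptySet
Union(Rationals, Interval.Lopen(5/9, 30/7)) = Union(Interval(5/9, 30/7), Rationals)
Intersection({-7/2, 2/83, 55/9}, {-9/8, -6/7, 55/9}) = {55/9}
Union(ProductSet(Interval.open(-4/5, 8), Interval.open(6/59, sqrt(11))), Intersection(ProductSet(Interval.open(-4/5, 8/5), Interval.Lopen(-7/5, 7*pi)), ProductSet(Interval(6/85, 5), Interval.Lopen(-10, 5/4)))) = Union(ProductSet(Interval.open(-4/5, 8), Interval.open(6/59, sqrt(11))), ProductSet(Interval.Ropen(6/85, 8/5), Interval.Lopen(-7/5, 5/4)))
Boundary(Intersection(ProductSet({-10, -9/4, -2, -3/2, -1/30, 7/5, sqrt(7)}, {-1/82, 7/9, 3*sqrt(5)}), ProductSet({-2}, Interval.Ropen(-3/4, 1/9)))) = ProductSet({-2}, {-1/82})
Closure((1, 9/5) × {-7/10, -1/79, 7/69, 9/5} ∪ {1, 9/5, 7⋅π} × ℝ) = ({1, 9/5, 7⋅π} × ℝ) ∪ ([1, 9/5] × {-7/10, -1/79, 7/69, 9/5})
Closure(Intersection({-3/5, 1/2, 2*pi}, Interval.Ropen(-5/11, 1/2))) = EmptySet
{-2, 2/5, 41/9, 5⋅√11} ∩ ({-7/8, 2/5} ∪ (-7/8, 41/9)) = {2/5}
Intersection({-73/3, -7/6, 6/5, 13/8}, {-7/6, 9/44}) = {-7/6}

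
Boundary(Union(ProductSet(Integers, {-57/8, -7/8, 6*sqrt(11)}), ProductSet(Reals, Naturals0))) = Union(ProductSet(Integers, {-57/8, -7/8, 6*sqrt(11)}), ProductSet(Reals, Naturals0))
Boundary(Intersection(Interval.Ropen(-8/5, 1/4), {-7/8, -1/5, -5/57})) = {-7/8, -1/5, -5/57}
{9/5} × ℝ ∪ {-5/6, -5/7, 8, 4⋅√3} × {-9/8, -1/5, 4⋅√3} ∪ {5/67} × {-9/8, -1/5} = ({9/5} × ℝ) ∪ ({5/67} × {-9/8, -1/5}) ∪ ({-5/6, -5/7, 8, 4⋅√3} × {-9/8, -1/5, 4⋅√3})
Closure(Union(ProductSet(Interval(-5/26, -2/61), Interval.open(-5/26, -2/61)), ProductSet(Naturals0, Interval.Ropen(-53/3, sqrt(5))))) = Union(ProductSet(Interval(-5/26, -2/61), Interval(-5/26, -2/61)), ProductSet(Naturals0, Interval(-53/3, sqrt(5))))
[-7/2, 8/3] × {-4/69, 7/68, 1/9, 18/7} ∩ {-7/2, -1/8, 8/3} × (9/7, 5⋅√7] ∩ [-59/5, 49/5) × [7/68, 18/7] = {-7/2, -1/8, 8/3} × {18/7}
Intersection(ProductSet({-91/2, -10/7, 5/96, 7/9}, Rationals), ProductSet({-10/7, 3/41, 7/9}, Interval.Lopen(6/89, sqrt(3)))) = ProductSet({-10/7, 7/9}, Intersection(Interval.Lopen(6/89, sqrt(3)), Rationals))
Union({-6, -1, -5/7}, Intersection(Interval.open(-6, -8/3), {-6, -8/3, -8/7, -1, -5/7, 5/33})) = {-6, -1, -5/7}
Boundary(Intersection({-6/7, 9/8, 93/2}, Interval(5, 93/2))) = {93/2}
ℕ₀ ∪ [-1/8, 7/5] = [-1/8, 7/5] ∪ ℕ₀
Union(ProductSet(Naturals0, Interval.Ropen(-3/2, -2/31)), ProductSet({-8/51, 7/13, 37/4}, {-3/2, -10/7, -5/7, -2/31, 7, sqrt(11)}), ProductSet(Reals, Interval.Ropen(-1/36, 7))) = Union(ProductSet({-8/51, 7/13, 37/4}, {-3/2, -10/7, -5/7, -2/31, 7, sqrt(11)}), ProductSet(Naturals0, Interval.Ropen(-3/2, -2/31)), ProductSet(Reals, Interval.Ropen(-1/36, 7)))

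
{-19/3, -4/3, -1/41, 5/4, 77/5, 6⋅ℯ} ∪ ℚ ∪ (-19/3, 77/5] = ℚ ∪ [-19/3, 77/5] ∪ {6⋅ℯ}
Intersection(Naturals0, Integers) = Naturals0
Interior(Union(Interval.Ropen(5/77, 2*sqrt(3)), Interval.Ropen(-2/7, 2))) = Interval.open(-2/7, 2*sqrt(3))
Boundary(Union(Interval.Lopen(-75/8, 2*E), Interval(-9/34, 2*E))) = {-75/8, 2*E}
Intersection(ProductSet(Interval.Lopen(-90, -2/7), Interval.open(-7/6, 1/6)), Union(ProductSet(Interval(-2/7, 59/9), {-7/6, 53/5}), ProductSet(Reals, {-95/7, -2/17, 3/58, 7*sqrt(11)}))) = ProductSet(Interval.Lopen(-90, -2/7), {-2/17, 3/58})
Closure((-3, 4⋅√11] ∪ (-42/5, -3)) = [-42/5, 4⋅√11]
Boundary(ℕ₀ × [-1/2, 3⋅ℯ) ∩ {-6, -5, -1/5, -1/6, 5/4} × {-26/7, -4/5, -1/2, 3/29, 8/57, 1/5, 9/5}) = ∅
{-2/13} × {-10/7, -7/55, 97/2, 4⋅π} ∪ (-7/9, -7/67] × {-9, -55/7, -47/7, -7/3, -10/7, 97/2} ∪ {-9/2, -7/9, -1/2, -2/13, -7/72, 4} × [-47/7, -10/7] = ({-2/13} × {-10/7, -7/55, 97/2, 4⋅π}) ∪ ({-9/2, -7/9, -1/2, -2/13, -7/72, 4} × [-47/7, -10/7]) ∪ ((-7/9, -7/67] × {-9, -55/7, -47/7, -7/3, -10/7, 97/2})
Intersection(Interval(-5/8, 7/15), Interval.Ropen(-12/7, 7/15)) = Interval.Ropen(-5/8, 7/15)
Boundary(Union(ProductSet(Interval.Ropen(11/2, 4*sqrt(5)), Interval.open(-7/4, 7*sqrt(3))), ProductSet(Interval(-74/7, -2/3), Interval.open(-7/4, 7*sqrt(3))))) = Union(ProductSet({-74/7, -2/3, 11/2, 4*sqrt(5)}, Interval(-7/4, 7*sqrt(3))), ProductSet(Union(Interval(-74/7, -2/3), Interval(11/2, 4*sqrt(5))), {-7/4, 7*sqrt(3)}))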